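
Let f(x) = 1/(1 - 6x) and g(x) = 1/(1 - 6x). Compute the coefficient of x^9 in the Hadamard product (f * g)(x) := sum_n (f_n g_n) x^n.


f has coefficients f_k = 6^k and g has coefficients g_k = 6^k, so the Hadamard product has coefficient (f*g)_k = 6^k * 6^k = 36^k.
For k = 9: 36^9 = 101559956668416.

101559956668416


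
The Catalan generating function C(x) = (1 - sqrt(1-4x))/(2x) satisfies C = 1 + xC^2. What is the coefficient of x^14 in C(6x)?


Substituting x -> 6x scales the n-th coefficient by 6^n, so [x^14] C(6x) = 6^14 * C_14.
C_14 = C(2*14, 14)/(15) = 40116600/15 = 2674440.
So 6^14 * 2674440 = 78364164096 * 2674440 = 209580255024906240.

209580255024906240


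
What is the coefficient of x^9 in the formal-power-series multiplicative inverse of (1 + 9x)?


The inverse is 1/(1 + 9x). Apply the geometric identity 1/(1 - y) = sum_{k>=0} y^k with y = -9x:
1/(1 + 9x) = sum_{k>=0} (-9)^k x^k.
So the coefficient of x^9 is (-9)^9 = -387420489.

-387420489


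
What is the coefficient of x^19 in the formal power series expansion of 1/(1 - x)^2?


The negative binomial / multiset identity is
1/(1 - x)^r = sum_{k>=0} C(k + r - 1, r - 1) x^k.
Here r = 2 and k = 19, so the coefficient is
C(19 + 1, 1) = C(20, 1)
= 20

20


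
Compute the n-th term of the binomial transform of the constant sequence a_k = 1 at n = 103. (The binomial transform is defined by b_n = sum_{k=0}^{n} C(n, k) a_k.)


With a_k = 1 for all k, b_n = sum_{k=0}^{n} C(n, k) = 2^n by the binomial theorem.
For n = 103: 2^103 = 10141204801825835211973625643008.

10141204801825835211973625643008


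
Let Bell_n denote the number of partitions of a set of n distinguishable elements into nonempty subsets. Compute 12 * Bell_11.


Bell_11 can be computed from the Bell triangle or from Dobinski's identity Bell_n = (1/e) * sum_{k>=0} k^n / k!.
Computing Bell_11 = 678570.
Then 12 * 678570 = 8142840.

8142840


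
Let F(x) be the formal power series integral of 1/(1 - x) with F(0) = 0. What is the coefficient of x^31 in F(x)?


1/(1 - x) = sum_{k>=0} x^k. Integrating termwise and using F(0) = 0 gives
F(x) = sum_{k>=0} x^(k+1) / (k+1) = sum_{m>=1} x^m / m = -ln(1 - x).
So the coefficient of x^31 is 1/31 = 1/31.

1/31


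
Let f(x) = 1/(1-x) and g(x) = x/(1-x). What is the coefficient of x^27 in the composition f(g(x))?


First simplify the composition: f(g(x)) = 1/(1 - x/(1-x)) = (1-x)/((1-x) - x) = (1-x)/(1-2x).
Now extract the coefficient. Write (1-x)/(1-2x) = 1/(1-2x) - x/(1-2x).
The coefficient of x^n in 1/(1-2x) is 2^n, and in x/(1-2x) is 2^(n-1) (for n >= 1).
So the coefficient of x^27 is 2^27 - 2^26 = 134217728 - 67108864 = 67108864.

67108864


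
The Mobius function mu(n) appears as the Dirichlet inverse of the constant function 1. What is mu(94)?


94 = 2 * 47 (all distinct primes).
mu(94) = (-1)^2 = 1

1


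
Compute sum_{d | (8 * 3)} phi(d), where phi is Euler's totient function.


First, 8 * 3 = 24. One classical identity is sum_{d | n} phi(d) = n (each k in [1, n] has a unique gcd with n, and among the k's with gcd(k, n) = n/d there are phi(d) of them). So the sum equals 24. We also verify directly:
Divisors of 24: 1, 2, 3, 4, 6, 8, 12, 24.
phi values: 1, 1, 2, 2, 2, 4, 4, 8.
Sum = 24.

24


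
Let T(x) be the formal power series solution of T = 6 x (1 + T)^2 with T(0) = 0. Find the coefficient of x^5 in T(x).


Apply the Lagrange inversion formula: if T = 6 x * phi(T) with phi(t) = (1 + t)^2, then [x^n] T = 6^n * (1/n) [t^(n-1)] phi(t)^n = 6^n * (1/n) [t^(n-1)] (1 + t)^(2n) = 6^n * (1/n) C(2n, n-1).
Using the identity C(2n, n-1) = C(2n, n) * n / (n+1), the unscaled factor equals C(2n, n) / (n+1) = C_n, the n-th Catalan number.
For n = 5: C_5 = C(10, 5) / 6 = 252/6 = 42.
With the 6^5 = 7776 factor, the coefficient is 7776 * 42 = 326592.

326592


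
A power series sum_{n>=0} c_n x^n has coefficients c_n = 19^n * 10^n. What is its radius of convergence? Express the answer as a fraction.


By the root test (Cauchy-Hadamard), the radius is R = 1 / limsup_n |c_n|^(1/n).
Here |c_n|^(1/n) = (19^n * 10^n)^(1/n) = 19 * 10 = 190 for all n.
So R = 1/190 = 1/190.

1/190


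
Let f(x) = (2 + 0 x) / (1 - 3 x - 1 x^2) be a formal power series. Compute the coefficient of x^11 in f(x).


Write f(x) = sum_{k>=0} a_k x^k. Multiplying both sides by 1 - 3 x - 1 x^2 gives
(1 - 3 x - 1 x^2) sum_{k>=0} a_k x^k = 2 + 0 x.
Matching coefficients:
 x^0: a_0 = 2
 x^1: a_1 - 3 a_0 = 0  =>  a_1 = 3*2 + 0 = 6
 x^k (k >= 2): a_k = 3 a_{k-1} + 1 a_{k-2}.
Iterating: a_2 = 20, a_3 = 66, a_4 = 218, a_5 = 720, a_6 = 2378, a_7 = 7854, a_8 = 25940, a_9 = 85674, a_10 = 282962, a_11 = 934560.
So the coefficient of x^11 is 934560.

934560


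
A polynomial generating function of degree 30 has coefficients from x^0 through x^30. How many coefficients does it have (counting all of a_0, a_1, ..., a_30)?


A polynomial of degree 30 takes the form a_0 + a_1 x + ... + a_30 x^30.
The number of coefficients is 30 + 1 = 31.

31


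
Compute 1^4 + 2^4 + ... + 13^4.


This power sum has a closed form given by Faulhaber's formula
sum_{k=1}^{m} k^p = (1 / (p + 1)) * sum_{j=0}^{p} C(p + 1, j) B_j m^(p + 1 - j),
but for small m direct computation is fastest:
1 + 16 + 81 + 256 + 625 + 1296 + 2401 + 4096 + 6561 + 10000 + 14641 + 20736 + 28561 = 89271.

89271


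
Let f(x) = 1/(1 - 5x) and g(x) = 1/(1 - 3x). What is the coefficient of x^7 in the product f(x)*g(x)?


The coefficient of x^n in f*g is the Cauchy product: sum_{k=0}^{n} a^k * b^(n-k).
With a=5, b=3, n=7:
sum_{k=0}^{7} 5^k * 3^(7-k)
= 192032

192032


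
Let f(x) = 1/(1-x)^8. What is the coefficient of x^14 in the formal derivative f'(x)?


Differentiate: d/dx [ 1/(1-x)^r ] = r / (1-x)^(r+1).
Here r = 8, so f'(x) = 8 / (1-x)^9.
The expansion of 1/(1-x)^(r+1) has coefficient of x^n equal to C(n+r, r).
So the coefficient of x^14 in f'(x) is
8 * C(22, 8) = 8 * 319770 = 2558160

2558160


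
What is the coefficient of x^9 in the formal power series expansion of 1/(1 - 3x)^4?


The general identity 1/(1 - c x)^r = sum_{k>=0} c^k C(k + r - 1, r - 1) x^k follows by substituting y = c x into 1/(1 - y)^r = sum_{k>=0} C(k + r - 1, r - 1) y^k.
For c = 3, r = 4, k = 9:
3^9 * C(12, 3) = 19683 * 220 = 4330260.

4330260


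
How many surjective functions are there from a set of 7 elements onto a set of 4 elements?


By inclusion-exclusion on which target elements are missed, the number of surjections from an n-set onto a k-set is
surj(n, k) = sum_{j=0}^{k} (-1)^j C(k, j) (k - j)^n.
Equivalently surj(n, k) = k! * S(n, k), where S(n, k) is the Stirling number of the second kind.
For n = 7, k = 4:
S(7, 4) = 350, so
surj = 4! * 350 = 24 * 350 = 8400.

8400


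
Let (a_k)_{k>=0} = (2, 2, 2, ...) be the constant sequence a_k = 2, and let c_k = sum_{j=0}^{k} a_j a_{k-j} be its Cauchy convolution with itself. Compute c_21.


Since a_j = 2 for all j >= 0, the convolution sum becomes
c_k = sum_{j=0}^{k} 2 * 2 = 4 * (k + 1).
Equivalently, the generating function of (a_k) is 2/(1 - x) and its square is 4/(1 - x)^2 = sum_{k>=0} 4(k + 1) x^k.
For k = 21: 4 * 22 = 88.

88


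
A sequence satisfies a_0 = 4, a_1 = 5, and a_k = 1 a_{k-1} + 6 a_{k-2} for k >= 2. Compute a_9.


The characteristic equation is t^2 - 1 t - 6 = 0, with roots r_1 = 3 and r_2 = -2 (so c_1 = r_1 + r_2, c_2 = -r_1 r_2 as required).
One can use the closed form a_n = A r_1^n + B r_2^n, but direct iteration is more reliable:
a_0 = 4, a_1 = 5, a_2 = 29, a_3 = 59, a_4 = 233, a_5 = 587, a_6 = 1985, a_7 = 5507, a_8 = 17417, a_9 = 50459.
So a_9 = 50459.

50459


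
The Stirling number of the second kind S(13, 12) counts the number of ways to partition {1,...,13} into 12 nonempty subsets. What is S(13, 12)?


Using the explicit formula S(n,k) = (1/k!) sum_{j=0}^{k} (-1)^(k-j) C(k,j) j^n:
S(13, 12) = 78
Equivalently, S(n,k) is n! times the coefficient of x^n in the EGF (e^x - 1)^k / k!.

78


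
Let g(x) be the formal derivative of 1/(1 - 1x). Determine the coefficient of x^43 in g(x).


Differentiate termwise: d/dx sum_{k>=0} 1^k x^k = sum_{k>=1} k 1^k x^(k-1) = sum_{j>=0} (j+1) 1^(j+1) x^j.
Equivalently, d/dx [1/(1 - 1x)] = 1/(1 - 1x)^2.
For j = 43: 44 * 1^44 = 44 * 1 = 44.

44


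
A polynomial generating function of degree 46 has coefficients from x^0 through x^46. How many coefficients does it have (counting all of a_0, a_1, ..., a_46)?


A polynomial of degree 46 takes the form a_0 + a_1 x + ... + a_46 x^46.
The number of coefficients is 46 + 1 = 47.

47


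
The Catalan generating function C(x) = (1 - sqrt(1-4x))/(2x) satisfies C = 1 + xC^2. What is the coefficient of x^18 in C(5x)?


Substituting x -> 5x scales the n-th coefficient by 5^n, so [x^18] C(5x) = 5^18 * C_18.
C_18 = C(2*18, 18)/(19) = 9075135300/19 = 477638700.
So 5^18 * 477638700 = 3814697265625 * 477638700 = 1822047042846679687500.

1822047042846679687500


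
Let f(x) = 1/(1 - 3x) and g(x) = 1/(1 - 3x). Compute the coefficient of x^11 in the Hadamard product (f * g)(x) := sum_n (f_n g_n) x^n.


f has coefficients f_k = 3^k and g has coefficients g_k = 3^k, so the Hadamard product has coefficient (f*g)_k = 3^k * 3^k = 9^k.
For k = 11: 9^11 = 31381059609.

31381059609


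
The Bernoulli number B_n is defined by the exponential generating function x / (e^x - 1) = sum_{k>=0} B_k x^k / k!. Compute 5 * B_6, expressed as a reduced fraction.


Bernoulli numbers can also be computed recursively via B_0 = 1 and sum_{j=0}^{m} C(m+1, j) B_j = 0 for m >= 1. Odd-index Bernoulli numbers vanish for k >= 3.
Computing B_6 = 1/42, so 5 * B_6 = 5 * 1/42 = 5/42.

5/42


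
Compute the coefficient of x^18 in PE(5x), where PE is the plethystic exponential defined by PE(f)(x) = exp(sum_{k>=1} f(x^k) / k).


With f(x) = 5x, the exponent is sum_{k>=1} 5 x^k / k = 5 * (-ln(1 - x)). Exponentiating:
PE(5x) = exp(-5 ln(1 - x)) = 1/(1 - x)^5.
By the negative binomial expansion, [x^n] 1/(1 - x)^5 = C(n + 4, 4).
For n = 18: C(22, 4) = 7315.

7315


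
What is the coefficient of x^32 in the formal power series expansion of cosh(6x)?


The Maclaurin series is cosh(t) = sum_{m>=0} t^(2m) / (2m)!, so substituting t = 6x, only even powers of x are nonzero, with coefficient of x^(2m) equal to 6^(2m) / (2m)!.
For x^32 the coefficient is 6^32/32! = 7958661109946400884391936/263130836933693530167218012160000000 = 774840978/25617946563506171875.

774840978/25617946563506171875


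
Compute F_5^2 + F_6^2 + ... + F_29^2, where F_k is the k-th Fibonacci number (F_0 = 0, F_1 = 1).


There is a standard identity sum_{k=0}^{N} F_k^2 = F_N * F_{N+1} (proved inductively from the telescoping relation F_k^2 = F_k F_{k+1} - F_{k-1} F_k). Then
sum_{k=5}^{29} F_k^2 = F_29 F_30 - F_4 F_5.
Computing: F_29 = 514229, F_30 = 832040, F_4 = 3, F_5 = 5.
Sum = 514229 * 832040 - 3 * 5 = 427859097145.

427859097145


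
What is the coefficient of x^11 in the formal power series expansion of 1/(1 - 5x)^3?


The general identity 1/(1 - c x)^r = sum_{k>=0} c^k C(k + r - 1, r - 1) x^k follows by substituting y = c x into 1/(1 - y)^r = sum_{k>=0} C(k + r - 1, r - 1) y^k.
For c = 5, r = 3, k = 11:
5^11 * C(13, 2) = 48828125 * 78 = 3808593750.

3808593750


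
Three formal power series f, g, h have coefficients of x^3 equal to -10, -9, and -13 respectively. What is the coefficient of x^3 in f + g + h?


Series addition is componentwise:
-10 + -9 + -13
= -32

-32


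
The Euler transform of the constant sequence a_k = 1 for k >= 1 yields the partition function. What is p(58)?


The Euler transform converts the sequence a_k = 1 into the number of integer partitions.
Using the recurrence or dynamic programming:
p(58) = 715220

715220


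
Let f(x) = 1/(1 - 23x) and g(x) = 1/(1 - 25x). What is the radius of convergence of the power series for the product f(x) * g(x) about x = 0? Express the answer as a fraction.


The radius of 1/(1 - 23x) is 1/23 (nearest singularity at x = 1/23), and the radius of 1/(1 - 25x) is 1/25.
The product f(x)*g(x) = 1/((1 - 23x)(1 - 25x)) has singularities at both 1/23 and 1/25, so its radius of convergence is the distance to the nearest one:
min(1/23, 1/25) = 1/25.

1/25


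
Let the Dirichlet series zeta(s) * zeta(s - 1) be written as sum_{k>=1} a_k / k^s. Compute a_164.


Convolution gives a_k = sum_{d | k} d * 1 = sum_{d | k} d = sigma(k), the sum of positive divisors of k.
For k = 164, the divisors are 1, 2, 4, 41, 82, 164, so
sigma(164) = 1 + 2 + 4 + 41 + 82 + 164 = 294.

294


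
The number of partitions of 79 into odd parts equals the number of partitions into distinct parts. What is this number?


Computing partitions of 79 into odd parts (1, 3, 5, ...):
Using the generating function prod_{k>=0} 1/(1-x^(2k+1)),
the count is 70488

70488


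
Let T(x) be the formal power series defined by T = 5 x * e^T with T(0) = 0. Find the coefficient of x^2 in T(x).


Apply the Lagrange inversion formula: if T = 5 x * phi(T) with phi(t) = e^t, then
[x^n] T = 5^n * (1/n) [t^(n-1)] phi(t)^n = 5^n * (1/n) [t^(n-1)] e^(n t) = 5^n * (1/n) * n^(n-1) / (n-1)! = 5^n * n^(n-1) / n!.
When c = 1 this is the Cayley count of rooted labeled trees on n vertices, divided by n!.
For n = 2: 5^2 * 2^1 / 2! = 25 * 2/2 = 25.

25


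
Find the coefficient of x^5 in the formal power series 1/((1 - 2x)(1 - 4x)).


By partial fractions or Cauchy convolution:
The coefficient equals sum_{k=0}^{5} 2^k * 4^(5-k).
= 2016

2016


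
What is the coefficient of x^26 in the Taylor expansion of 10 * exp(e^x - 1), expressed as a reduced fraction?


exp(e^x - 1) = sum_{k>=0} Bell_k x^k / k!, where Bell_k is the k-th Bell number.
So the coefficient of x^26 is 10 * Bell_26 / 26!.
Computing: Bell_26 = 49631246523618756274 and 26! = 403291461126605635584000000, giving
10 * 49631246523618756274/403291461126605635584000000 = 1459742544812316361/1186151356254722457600000.

1459742544812316361/1186151356254722457600000


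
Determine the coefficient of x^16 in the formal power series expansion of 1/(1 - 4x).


The geometric series identity gives 1/(1 - c x) = sum_{k>=0} c^k x^k, so the coefficient of x^k is c^k.
Here c = 4 and k = 16.
Computing: 4^16 = 4294967296

4294967296


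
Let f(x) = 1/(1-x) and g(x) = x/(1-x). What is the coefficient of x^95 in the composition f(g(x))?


First simplify the composition: f(g(x)) = 1/(1 - x/(1-x)) = (1-x)/((1-x) - x) = (1-x)/(1-2x).
Now extract the coefficient. Write (1-x)/(1-2x) = 1/(1-2x) - x/(1-2x).
The coefficient of x^n in 1/(1-2x) is 2^n, and in x/(1-2x) is 2^(n-1) (for n >= 1).
So the coefficient of x^95 is 2^95 - 2^94 = 39614081257132168796771975168 - 19807040628566084398385987584 = 19807040628566084398385987584.

19807040628566084398385987584


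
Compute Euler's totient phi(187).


phi(n) counts integers in [1, n] coprime to n. Using the multiplicative formula phi(n) = n * prod_{p | n} (1 - 1/p):
187 = 11 * 17, so
phi(187) = 187 * (1 - 1/11) * (1 - 1/17) = 160.

160


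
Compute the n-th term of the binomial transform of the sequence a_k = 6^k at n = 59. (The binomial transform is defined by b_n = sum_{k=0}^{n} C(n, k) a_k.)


With a_k = 6^k, b_n = sum_{k=0}^{n} C(n, k) 6^k = (1 + 6)^n by the binomial theorem.
For n = 59: (1 + 6)^59 = 7^59 = 72574551534231909331741171093173785967490646405143.

72574551534231909331741171093173785967490646405143


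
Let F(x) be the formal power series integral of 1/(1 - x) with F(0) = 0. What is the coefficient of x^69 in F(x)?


1/(1 - x) = sum_{k>=0} x^k. Integrating termwise and using F(0) = 0 gives
F(x) = sum_{k>=0} x^(k+1) / (k+1) = sum_{m>=1} x^m / m = -ln(1 - x).
So the coefficient of x^69 is 1/69 = 1/69.

1/69


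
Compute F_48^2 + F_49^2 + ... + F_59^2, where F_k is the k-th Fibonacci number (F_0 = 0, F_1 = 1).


There is a standard identity sum_{k=0}^{N} F_k^2 = F_N * F_{N+1} (proved inductively from the telescoping relation F_k^2 = F_k F_{k+1} - F_{k-1} F_k). Then
sum_{k=48}^{59} F_k^2 = F_59 F_60 - F_47 F_48.
Computing: F_59 = 956722026041, F_60 = 1548008755920, F_47 = 2971215073, F_48 = 4807526976.
Sum = 956722026041 * 1548008755920 - 2971215073 * 4807526976 = 1480999789096375307603472.

1480999789096375307603472


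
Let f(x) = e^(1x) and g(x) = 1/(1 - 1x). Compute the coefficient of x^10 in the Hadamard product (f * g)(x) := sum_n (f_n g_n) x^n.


Expanding: f_k = 1^k/k! (from e^(1x)) and g_k = 1^k (from 1/(1 - 1x)). So the Hadamard coefficient (f * g)_k = 1^k 1^k / k! = (1)^k / k!.
For k = 10: 1^10/10! = 1/3628800 = 1/3628800.

1/3628800


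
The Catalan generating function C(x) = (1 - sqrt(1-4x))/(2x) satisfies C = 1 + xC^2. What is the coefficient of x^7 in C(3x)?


Substituting x -> 3x scales the n-th coefficient by 3^n, so [x^7] C(3x) = 3^7 * C_7.
C_7 = C(2*7, 7)/(8) = 3432/8 = 429.
So 3^7 * 429 = 2187 * 429 = 938223.

938223


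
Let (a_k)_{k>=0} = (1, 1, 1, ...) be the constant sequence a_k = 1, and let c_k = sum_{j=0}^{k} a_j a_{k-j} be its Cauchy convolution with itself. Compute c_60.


Since a_j = 1 for all j >= 0, the convolution sum becomes
c_k = sum_{j=0}^{k} 1 * 1 = 1 * (k + 1).
Equivalently, the generating function of (a_k) is 1/(1 - x) and its square is 1/(1 - x)^2 = sum_{k>=0} 1(k + 1) x^k.
For k = 60: 1 * 61 = 61.

61


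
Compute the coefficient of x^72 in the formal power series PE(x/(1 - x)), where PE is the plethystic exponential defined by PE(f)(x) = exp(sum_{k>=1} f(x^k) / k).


For f(x) = x/(1 - x) we have
sum_{k>=1} f(x^k) / k = sum_{k>=1} (1/k) * x^k / (1 - x^k) = sum_{k, m >= 1} x^(k m) / k,
which after exponentiating simplifies to
PE(x/(1 - x)) = prod_{k>=1} 1 / (1 - x^k).
This is the generating function for the partition function p(n), so the coefficient of x^72 is p(72).
Computing p(72) by dynamic programming over parts 1, 2, ..., 72: p(72) = 5392783.

5392783


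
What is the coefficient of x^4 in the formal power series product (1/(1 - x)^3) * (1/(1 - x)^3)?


Combine the factors: (1/(1 - x)^3) * (1/(1 - x)^3) = 1/(1 - x)^6.
Then use 1/(1 - x)^r = sum_{k>=0} C(k + r - 1, r - 1) x^k with r = 6 and k = 4:
C(9, 5) = 126.

126


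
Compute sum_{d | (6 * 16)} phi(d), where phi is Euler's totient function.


First, 6 * 16 = 96. One classical identity is sum_{d | n} phi(d) = n (each k in [1, n] has a unique gcd with n, and among the k's with gcd(k, n) = n/d there are phi(d) of them). So the sum equals 96. We also verify directly:
Divisors of 96: 1, 2, 3, 4, 6, 8, 12, 16, 24, 32, 48, 96.
phi values: 1, 1, 2, 2, 2, 4, 4, 8, 8, 16, 16, 32.
Sum = 96.

96


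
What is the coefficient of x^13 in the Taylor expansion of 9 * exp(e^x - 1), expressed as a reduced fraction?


exp(e^x - 1) = sum_{k>=0} Bell_k x^k / k!, where Bell_k is the k-th Bell number.
So the coefficient of x^13 is 9 * Bell_13 / 13!.
Computing: Bell_13 = 27644437 and 13! = 6227020800, giving
9 * 27644437/6227020800 = 27644437/691891200.

27644437/691891200


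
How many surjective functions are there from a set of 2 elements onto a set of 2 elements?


By inclusion-exclusion on which target elements are missed, the number of surjections from an n-set onto a k-set is
surj(n, k) = sum_{j=0}^{k} (-1)^j C(k, j) (k - j)^n.
Equivalently surj(n, k) = k! * S(n, k), where S(n, k) is the Stirling number of the second kind.
For n = 2, k = 2:
S(2, 2) = 1, so
surj = 2! * 1 = 2 * 1 = 2.

2


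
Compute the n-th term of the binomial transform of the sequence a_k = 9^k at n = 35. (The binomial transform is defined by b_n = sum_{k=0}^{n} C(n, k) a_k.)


With a_k = 9^k, b_n = sum_{k=0}^{n} C(n, k) 9^k = (1 + 9)^n by the binomial theorem.
For n = 35: (1 + 9)^35 = 10^35 = 100000000000000000000000000000000000.

100000000000000000000000000000000000


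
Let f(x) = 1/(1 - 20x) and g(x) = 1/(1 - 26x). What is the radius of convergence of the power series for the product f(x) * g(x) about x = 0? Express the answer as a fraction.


The radius of 1/(1 - 20x) is 1/20 (nearest singularity at x = 1/20), and the radius of 1/(1 - 26x) is 1/26.
The product f(x)*g(x) = 1/((1 - 20x)(1 - 26x)) has singularities at both 1/20 and 1/26, so its radius of convergence is the distance to the nearest one:
min(1/20, 1/26) = 1/26.

1/26


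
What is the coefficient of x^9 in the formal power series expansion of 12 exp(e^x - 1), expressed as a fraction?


exp(e^x - 1) is the exponential generating function for the Bell numbers Bell_k: exp(e^x - 1) = sum_{k>=0} Bell_k x^k / k!.
So the coefficient of x^9 in 12 exp(e^x - 1) is 12 Bell_9 / 9!.
Computing: Bell_9 = 21147 and 9! = 362880, giving
12 * 21147/362880 = 1007/1440.

1007/1440


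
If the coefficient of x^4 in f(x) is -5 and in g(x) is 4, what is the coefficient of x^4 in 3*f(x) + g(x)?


Scalar multiplication scales coefficients: 3 * -5 = -15.
Then add the g coefficient: -15 + 4
= -11

-11


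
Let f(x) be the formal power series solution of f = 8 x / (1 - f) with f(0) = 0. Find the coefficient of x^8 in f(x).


Apply Lagrange inversion: f = 8 x * phi(f) with phi(t) = 1/(1 - t), so
[x^n] f = 8^n * (1/n) [t^(n-1)] phi(t)^n = 8^n * (1/n) [t^(n-1)] (1 - t)^(-n) = 8^n * (1/n) C(2n - 2, n - 1) = 8^n * C_{n-1}.
For n = 8: C_7 = C(14, 7) / 8 = 3432/8 = 429.
With the 8^8 = 16777216 factor, the coefficient is 16777216 * 429 = 7197425664.

7197425664


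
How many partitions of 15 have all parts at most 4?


Using the generating function (1-x)^(-1)(1-x^2)^(-1)...(1-x^4)^(-1),
the coefficient of x^15 counts these restricted partitions.
Result = 54

54


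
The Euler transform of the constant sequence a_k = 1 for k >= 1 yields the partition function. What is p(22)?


The Euler transform converts the sequence a_k = 1 into the number of integer partitions.
Using the recurrence or dynamic programming:
p(22) = 1002

1002


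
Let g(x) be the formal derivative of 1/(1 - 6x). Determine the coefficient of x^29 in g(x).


Differentiate termwise: d/dx sum_{k>=0} 6^k x^k = sum_{k>=1} k 6^k x^(k-1) = sum_{j>=0} (j+1) 6^(j+1) x^j.
Equivalently, d/dx [1/(1 - 6x)] = 6/(1 - 6x)^2.
For j = 29: 30 * 6^30 = 30 * 221073919720733357899776 = 6632217591622000736993280.

6632217591622000736993280


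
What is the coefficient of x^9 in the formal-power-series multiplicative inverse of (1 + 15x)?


The inverse is 1/(1 + 15x). Apply the geometric identity 1/(1 - y) = sum_{k>=0} y^k with y = -15x:
1/(1 + 15x) = sum_{k>=0} (-15)^k x^k.
So the coefficient of x^9 is (-15)^9 = -38443359375.

-38443359375


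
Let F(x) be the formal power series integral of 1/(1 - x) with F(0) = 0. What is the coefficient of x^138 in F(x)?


1/(1 - x) = sum_{k>=0} x^k. Integrating termwise and using F(0) = 0 gives
F(x) = sum_{k>=0} x^(k+1) / (k+1) = sum_{m>=1} x^m / m = -ln(1 - x).
So the coefficient of x^138 is 1/138 = 1/138.

1/138


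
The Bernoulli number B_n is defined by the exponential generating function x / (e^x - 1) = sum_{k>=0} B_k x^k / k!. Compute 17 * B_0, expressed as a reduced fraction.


Bernoulli numbers can also be computed recursively via B_0 = 1 and sum_{j=0}^{m} C(m+1, j) B_j = 0 for m >= 1. Odd-index Bernoulli numbers vanish for k >= 3.
Computing B_0 = 1, so 17 * B_0 = 17 * 1 = 17.

17


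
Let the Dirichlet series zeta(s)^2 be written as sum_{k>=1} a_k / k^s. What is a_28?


The Dirichlet convolution of the constant function 1 with itself gives (1 * 1)(k) = sum_{d | k} 1 = d(k), the number of positive divisors of k.
Since zeta(s) = sum_{k>=1} 1/k^s, we have zeta(s)^2 = sum_{k>=1} d(k)/k^s, so a_k = d(k).
For k = 28: the divisors are 1, 2, 4, 7, 14, 28.
Count = 6.

6


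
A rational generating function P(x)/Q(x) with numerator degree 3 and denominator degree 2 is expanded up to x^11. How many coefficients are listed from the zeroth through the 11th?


Expanding up to x^11 gives the coefficients for x^0, x^1, ..., x^11.
That is 11 + 1 = 12 coefficients in total.

12


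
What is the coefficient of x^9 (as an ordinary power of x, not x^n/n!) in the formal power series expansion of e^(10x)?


The exponential series is e^y = sum_{k>=0} y^k / k!. Substituting y = 10x gives
e^(10x) = sum_{k>=0} 10^k x^k / k!.
So the coefficient of x^n is a^n/n! with a = 10, n = 9:
10^9 / 9! = 1000000000/362880 = 1562500/567

1562500/567


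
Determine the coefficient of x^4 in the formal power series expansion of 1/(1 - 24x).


The geometric series identity gives 1/(1 - c x) = sum_{k>=0} c^k x^k, so the coefficient of x^k is c^k.
Here c = 24 and k = 4.
Computing: 24^4 = 331776

331776


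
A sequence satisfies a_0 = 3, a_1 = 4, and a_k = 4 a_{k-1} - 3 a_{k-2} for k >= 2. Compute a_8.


The characteristic equation is t^2 - 4 t + 3 = 0, with roots r_1 = 3 and r_2 = 1 (so c_1 = r_1 + r_2, c_2 = -r_1 r_2 as required).
One can use the closed form a_n = A r_1^n + B r_2^n, but direct iteration is more reliable:
a_0 = 3, a_1 = 4, a_2 = 7, a_3 = 16, a_4 = 43, a_5 = 124, a_6 = 367, a_7 = 1096, a_8 = 3283.
So a_8 = 3283.

3283


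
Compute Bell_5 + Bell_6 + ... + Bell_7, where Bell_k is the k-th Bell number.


Recall Bell_k counts set partitions of a k-set (with Bell_0 = 1 by convention).
Bell_5 through Bell_7: 52, 203, 877
Sum = 52 + 203 + 877 = 1132.

1132


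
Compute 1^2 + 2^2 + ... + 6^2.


This power sum has a closed form given by Faulhaber's formula
sum_{k=1}^{m} k^p = (1 / (p + 1)) * sum_{j=0}^{p} C(p + 1, j) B_j m^(p + 1 - j),
but for small m direct computation is fastest:
1 + 4 + 9 + 16 + 25 + 36 = 91.

91


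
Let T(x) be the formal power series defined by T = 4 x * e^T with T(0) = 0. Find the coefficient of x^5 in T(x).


Apply the Lagrange inversion formula: if T = 4 x * phi(T) with phi(t) = e^t, then
[x^n] T = 4^n * (1/n) [t^(n-1)] phi(t)^n = 4^n * (1/n) [t^(n-1)] e^(n t) = 4^n * (1/n) * n^(n-1) / (n-1)! = 4^n * n^(n-1) / n!.
When c = 1 this is the Cayley count of rooted labeled trees on n vertices, divided by n!.
For n = 5: 4^5 * 5^4 / 5! = 1024 * 625/120 = 16000/3.

16000/3


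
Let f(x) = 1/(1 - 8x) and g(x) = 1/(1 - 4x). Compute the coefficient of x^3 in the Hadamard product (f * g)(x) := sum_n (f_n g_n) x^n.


f has coefficients f_k = 8^k and g has coefficients g_k = 4^k, so the Hadamard product has coefficient (f*g)_k = 8^k * 4^k = 32^k.
For k = 3: 32^3 = 32768.

32768


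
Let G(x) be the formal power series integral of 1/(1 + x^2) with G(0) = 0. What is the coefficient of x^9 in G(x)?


1/(1 + x^2) = sum_{j>=0} (-1)^j x^(2j). Integrating termwise with G(0) = 0:
G(x) = sum_{j>=0} (-1)^j x^(2j+1) / (2j+1) = arctan(x).
Only odd powers are nonzero. For x^9 write 9 = 2*4 + 1, giving
(-1)^4 / 9 = 1/9 = 1/9.

1/9


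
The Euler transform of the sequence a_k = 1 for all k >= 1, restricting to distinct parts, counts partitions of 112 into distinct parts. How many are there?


Partitions of 112 into distinct parts can be computed via generating function.
Product (1+x)(1+x^2)(1+x^3)...
The coefficient of x^112 = 1177438

1177438


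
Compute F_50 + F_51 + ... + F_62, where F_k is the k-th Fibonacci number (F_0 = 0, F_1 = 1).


Use the identity sum_{k=0}^{N} F_k = F_{N+2} - 1 (which follows from F_{k+2} - F_{k+1} = F_k). Then
sum_{k=50}^{62} F_k = (F_{64} - 1) - (F_{51} - 1) = F_{64} - F_{51}.
Computing: F_{64} = 10610209857723, F_{51} = 20365011074, so
Sum = 10610209857723 - 20365011074 = 10589844846649.

10589844846649


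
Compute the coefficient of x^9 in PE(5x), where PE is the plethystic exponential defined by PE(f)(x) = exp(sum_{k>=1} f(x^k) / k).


With f(x) = 5x, the exponent is sum_{k>=1} 5 x^k / k = 5 * (-ln(1 - x)). Exponentiating:
PE(5x) = exp(-5 ln(1 - x)) = 1/(1 - x)^5.
By the negative binomial expansion, [x^n] 1/(1 - x)^5 = C(n + 4, 4).
For n = 9: C(13, 4) = 715.

715


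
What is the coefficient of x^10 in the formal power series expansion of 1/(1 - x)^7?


The expansion 1/(1 - x)^r = sum_{k>=0} C(k + r - 1, r - 1) x^k follows from the multiset / negative-binomial theorem (or from repeated differentiation of the geometric series).
For r = 7 and k = 10:
C(16, 6) = 20922789888000 / (720 * 3628800) = 8008.

8008


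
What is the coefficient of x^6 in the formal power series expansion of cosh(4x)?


The Maclaurin series is cosh(t) = sum_{m>=0} t^(2m) / (2m)!, so substituting t = 4x, only even powers of x are nonzero, with coefficient of x^(2m) equal to 4^(2m) / (2m)!.
For x^6 the coefficient is 4^6/6! = 4096/720 = 256/45.

256/45


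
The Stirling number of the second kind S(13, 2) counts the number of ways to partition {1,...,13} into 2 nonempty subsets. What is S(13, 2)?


Using the explicit formula S(n,k) = (1/k!) sum_{j=0}^{k} (-1)^(k-j) C(k,j) j^n:
S(13, 2) = 4095
Equivalently, S(n,k) is n! times the coefficient of x^n in the EGF (e^x - 1)^k / k!.

4095


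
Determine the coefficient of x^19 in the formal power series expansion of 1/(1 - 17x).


The geometric series identity gives 1/(1 - c x) = sum_{k>=0} c^k x^k, so the coefficient of x^k is c^k.
Here c = 17 and k = 19.
Computing: 17^19 = 239072435685151324847153

239072435685151324847153


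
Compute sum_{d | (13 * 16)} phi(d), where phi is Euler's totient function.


First, 13 * 16 = 208. One classical identity is sum_{d | n} phi(d) = n (each k in [1, n] has a unique gcd with n, and among the k's with gcd(k, n) = n/d there are phi(d) of them). So the sum equals 208. We also verify directly:
Divisors of 208: 1, 2, 4, 8, 13, 16, 26, 52, 104, 208.
phi values: 1, 1, 2, 4, 12, 8, 12, 24, 48, 96.
Sum = 208.

208


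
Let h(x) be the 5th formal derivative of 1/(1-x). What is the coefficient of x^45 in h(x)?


Differentiating 5 times: d^5/dx^5 [1/(1-x)] = 5!/(1-x)^6.
The expansion 1/(1-x)^6 = sum_{k>=0} C(k+5, 5) x^k, so the coefficient of x^n in 5!/(1-x)^6 is 5! * C(n+5, 5).
For n = 45: 120 * C(50, 5) = 120 * 2118760 = 254251200

254251200


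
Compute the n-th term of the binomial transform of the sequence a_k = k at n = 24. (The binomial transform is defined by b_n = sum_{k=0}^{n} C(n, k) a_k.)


With a_k = k, b_n = sum_{k=0}^{n} C(n, k) k. Using k * C(n, k) = n * C(n-1, k-1) gives b_n = n * sum_{k>=1} C(n-1, k-1) = n * 2^(n-1).
For n = 24: 24 * 2^23 = 24 * 8388608 = 201326592.

201326592


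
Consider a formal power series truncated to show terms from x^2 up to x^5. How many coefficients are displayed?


From x^2 to x^5 inclusive, the count is 5 - 2 + 1 = 4.

4


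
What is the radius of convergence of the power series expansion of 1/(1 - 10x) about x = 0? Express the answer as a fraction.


Expanding 1/(1 - 10x) = sum_{k>=0} 10^k x^k, the series converges when |10x| < 1, i.e., |x| < 1/10.
So the radius of convergence is 1/10 = 1/10.

1/10


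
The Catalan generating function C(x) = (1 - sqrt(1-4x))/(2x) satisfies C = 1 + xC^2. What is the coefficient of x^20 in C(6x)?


Substituting x -> 6x scales the n-th coefficient by 6^n, so [x^20] C(6x) = 6^20 * C_20.
C_20 = C(2*20, 20)/(21) = 137846528820/21 = 6564120420.
So 6^20 * 6564120420 = 3656158440062976 * 6564120420 = 23999464275172726847569920.

23999464275172726847569920


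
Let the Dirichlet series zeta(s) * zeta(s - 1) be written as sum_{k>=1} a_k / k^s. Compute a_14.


Convolution gives a_k = sum_{d | k} d * 1 = sum_{d | k} d = sigma(k), the sum of positive divisors of k.
For k = 14, the divisors are 1, 2, 7, 14, so
sigma(14) = 1 + 2 + 7 + 14 = 24.

24


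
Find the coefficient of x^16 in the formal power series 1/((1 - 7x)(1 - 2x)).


By partial fractions or Cauchy convolution:
The coefficient equals sum_{k=0}^{16} 7^k * 2^(16-k).
= 46526102771227

46526102771227


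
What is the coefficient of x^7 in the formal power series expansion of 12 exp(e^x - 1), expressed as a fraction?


exp(e^x - 1) is the exponential generating function for the Bell numbers Bell_k: exp(e^x - 1) = sum_{k>=0} Bell_k x^k / k!.
So the coefficient of x^7 in 12 exp(e^x - 1) is 12 Bell_7 / 7!.
Computing: Bell_7 = 877 and 7! = 5040, giving
12 * 877/5040 = 877/420.

877/420


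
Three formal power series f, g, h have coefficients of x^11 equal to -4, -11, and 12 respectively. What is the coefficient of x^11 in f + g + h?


Series addition is componentwise:
-4 + -11 + 12
= -3

-3


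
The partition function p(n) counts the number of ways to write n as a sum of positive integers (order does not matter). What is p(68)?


Using the generating function prod_{k>=1} 1/(1-x^k), we compute p(68).
By dynamic programming over parts 1 through 68:
p(68) = 3087735

3087735


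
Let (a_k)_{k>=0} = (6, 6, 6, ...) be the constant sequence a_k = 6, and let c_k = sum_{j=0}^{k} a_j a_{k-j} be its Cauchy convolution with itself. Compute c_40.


Since a_j = 6 for all j >= 0, the convolution sum becomes
c_k = sum_{j=0}^{k} 6 * 6 = 36 * (k + 1).
Equivalently, the generating function of (a_k) is 6/(1 - x) and its square is 36/(1 - x)^2 = sum_{k>=0} 36(k + 1) x^k.
For k = 40: 36 * 41 = 1476.

1476


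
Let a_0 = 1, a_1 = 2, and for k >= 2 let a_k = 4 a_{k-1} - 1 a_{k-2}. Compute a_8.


Iterating the recurrence forward:
a_0 = 1
a_1 = 2
a_2 = 4*2 - 1*1 = 7
a_3 = 4*7 - 1*2 = 26
a_4 = 4*26 - 1*7 = 97
a_5 = 4*97 - 1*26 = 362
a_6 = 4*362 - 1*97 = 1351
a_7 = 4*1351 - 1*362 = 5042
a_8 = 4*5042 - 1*1351 = 18817
So a_8 = 18817.

18817


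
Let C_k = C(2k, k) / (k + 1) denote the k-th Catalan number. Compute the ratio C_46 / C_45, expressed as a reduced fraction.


Using C_k = (2k)! / (k! (k+1)!), the ratio C_{k+1}/C_k simplifies to
C_{k+1}/C_k = [(2k+2)! / ((k+1)! (k+2)!)] * [k! (k+1)! / (2k)!]
 = (2k+2)(2k+1) / ((k+1)(k+2)) = 2(2k+1) / (k+2).
For k = 45: 2(2*45 + 1) / (45 + 2) = 182/47 = 182/47.

182/47


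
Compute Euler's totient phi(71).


phi(n) counts integers in [1, n] coprime to n. Using the multiplicative formula phi(n) = n * prod_{p | n} (1 - 1/p):
71 = 71, so
phi(71) = 71 * (1 - 1/71) = 70.

70


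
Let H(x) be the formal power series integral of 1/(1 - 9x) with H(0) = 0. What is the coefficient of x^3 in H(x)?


1/(1 - 9x) = sum_{k>=0} 9^k x^k. Integrating termwise with H(0) = 0:
H(x) = sum_{k>=0} 9^k x^(k+1) / (k+1) = sum_{m>=1} 9^(m-1) x^m / m.
For m = 3: 9^2/3 = 81/3 = 27.

27


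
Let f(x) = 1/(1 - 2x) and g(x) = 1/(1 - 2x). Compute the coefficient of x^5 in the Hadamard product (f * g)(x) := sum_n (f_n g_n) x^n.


f has coefficients f_k = 2^k and g has coefficients g_k = 2^k, so the Hadamard product has coefficient (f*g)_k = 2^k * 2^k = 4^k.
For k = 5: 4^5 = 1024.

1024


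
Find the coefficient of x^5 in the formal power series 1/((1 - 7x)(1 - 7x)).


By partial fractions or Cauchy convolution:
The coefficient equals sum_{k=0}^{5} 7^k * 7^(5-k).
= 100842

100842


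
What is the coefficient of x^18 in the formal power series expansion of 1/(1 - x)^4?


The negative binomial / multiset identity is
1/(1 - x)^r = sum_{k>=0} C(k + r - 1, r - 1) x^k.
Here r = 4 and k = 18, so the coefficient is
C(18 + 3, 3) = C(21, 3)
= 1330

1330


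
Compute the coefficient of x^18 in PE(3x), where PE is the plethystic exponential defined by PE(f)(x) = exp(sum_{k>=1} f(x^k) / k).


With f(x) = 3x, the exponent is sum_{k>=1} 3 x^k / k = 3 * (-ln(1 - x)). Exponentiating:
PE(3x) = exp(-3 ln(1 - x)) = 1/(1 - x)^3.
By the negative binomial expansion, [x^n] 1/(1 - x)^3 = C(n + 2, 2).
For n = 18: C(20, 2) = 190.

190


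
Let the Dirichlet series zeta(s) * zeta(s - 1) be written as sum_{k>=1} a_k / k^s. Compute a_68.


Convolution gives a_k = sum_{d | k} d * 1 = sum_{d | k} d = sigma(k), the sum of positive divisors of k.
For k = 68, the divisors are 1, 2, 4, 17, 34, 68, so
sigma(68) = 1 + 2 + 4 + 17 + 34 + 68 = 126.

126


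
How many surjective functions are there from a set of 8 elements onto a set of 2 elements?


By inclusion-exclusion on which target elements are missed, the number of surjections from an n-set onto a k-set is
surj(n, k) = sum_{j=0}^{k} (-1)^j C(k, j) (k - j)^n.
Equivalently surj(n, k) = k! * S(n, k), where S(n, k) is the Stirling number of the second kind.
For n = 8, k = 2:
S(8, 2) = 127, so
surj = 2! * 127 = 2 * 127 = 254.

254


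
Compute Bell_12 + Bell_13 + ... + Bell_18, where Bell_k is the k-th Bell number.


Recall Bell_k counts set partitions of a k-set (with Bell_0 = 1 by convention).
Bell_12 through Bell_18: 4213597, 27644437, 190899322, 1382958545, 10480142147, 82864869804, 682076806159
Sum = 4213597 + 27644437 + 190899322 + 1382958545 + 10480142147 + 82864869804 + 682076806159 = 777027534011.

777027534011


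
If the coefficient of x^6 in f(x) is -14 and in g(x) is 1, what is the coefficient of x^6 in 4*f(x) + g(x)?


Scalar multiplication scales coefficients: 4 * -14 = -56.
Then add the g coefficient: -56 + 1
= -55

-55


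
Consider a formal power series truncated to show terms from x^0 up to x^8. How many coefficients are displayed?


From x^0 to x^8 inclusive, the count is 8 - 0 + 1 = 9.

9


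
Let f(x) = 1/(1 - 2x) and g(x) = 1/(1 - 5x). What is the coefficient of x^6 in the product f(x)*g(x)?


The coefficient of x^n in f*g is the Cauchy product: sum_{k=0}^{n} a^k * b^(n-k).
With a=2, b=5, n=6:
sum_{k=0}^{6} 2^k * 5^(6-k)
= 25999

25999


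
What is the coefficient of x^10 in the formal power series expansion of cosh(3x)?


The Maclaurin series is cosh(t) = sum_{m>=0} t^(2m) / (2m)!, so substituting t = 3x, only even powers of x are nonzero, with coefficient of x^(2m) equal to 3^(2m) / (2m)!.
For x^10 the coefficient is 3^10/10! = 59049/3628800 = 729/44800.

729/44800


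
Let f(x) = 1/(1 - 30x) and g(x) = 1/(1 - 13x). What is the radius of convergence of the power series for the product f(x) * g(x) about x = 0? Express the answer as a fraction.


The radius of 1/(1 - 30x) is 1/30 (nearest singularity at x = 1/30), and the radius of 1/(1 - 13x) is 1/13.
The product f(x)*g(x) = 1/((1 - 30x)(1 - 13x)) has singularities at both 1/30 and 1/13, so its radius of convergence is the distance to the nearest one:
min(1/30, 1/13) = 1/30.

1/30


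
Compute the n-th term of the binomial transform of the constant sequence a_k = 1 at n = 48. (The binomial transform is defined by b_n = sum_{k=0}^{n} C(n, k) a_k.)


With a_k = 1 for all k, b_n = sum_{k=0}^{n} C(n, k) = 2^n by the binomial theorem.
For n = 48: 2^48 = 281474976710656.

281474976710656


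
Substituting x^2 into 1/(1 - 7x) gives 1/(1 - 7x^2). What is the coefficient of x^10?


The coefficient of x^(2m) in 1/(1 - 7x^2) is 7^m.
With n = 10 = 2*5, the coefficient is 7^5 = 16807.

16807


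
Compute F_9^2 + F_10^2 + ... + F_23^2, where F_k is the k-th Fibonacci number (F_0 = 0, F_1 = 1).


There is a standard identity sum_{k=0}^{N} F_k^2 = F_N * F_{N+1} (proved inductively from the telescoping relation F_k^2 = F_k F_{k+1} - F_{k-1} F_k). Then
sum_{k=9}^{23} F_k^2 = F_23 F_24 - F_8 F_9.
Computing: F_23 = 28657, F_24 = 46368, F_8 = 21, F_9 = 34.
Sum = 28657 * 46368 - 21 * 34 = 1328767062.

1328767062


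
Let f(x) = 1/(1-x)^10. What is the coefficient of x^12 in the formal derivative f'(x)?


Differentiate: d/dx [ 1/(1-x)^r ] = r / (1-x)^(r+1).
Here r = 10, so f'(x) = 10 / (1-x)^11.
The expansion of 1/(1-x)^(r+1) has coefficient of x^n equal to C(n+r, r).
So the coefficient of x^12 in f'(x) is
10 * C(22, 10) = 10 * 646646 = 6466460

6466460


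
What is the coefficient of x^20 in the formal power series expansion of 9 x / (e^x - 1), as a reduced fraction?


The exponential generating function for Bernoulli numbers is
x / (e^x - 1) = sum_{k>=0} B_k x^k / k!.
So the coefficient of x^20 in 9 x / (e^x - 1) is 9 B_20 / 20!.
Computing: B_20 = -174611/330, 20! = 2432902008176640000, giving
9 * -174611/330 / 2432902008176640000 = -174611/89206406966476800000.

-174611/89206406966476800000


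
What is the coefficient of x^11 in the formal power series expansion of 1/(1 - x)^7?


The expansion 1/(1 - x)^r = sum_{k>=0} C(k + r - 1, r - 1) x^k follows from the multiset / negative-binomial theorem (or from repeated differentiation of the geometric series).
For r = 7 and k = 11:
C(17, 6) = 355687428096000 / (720 * 39916800) = 12376.

12376


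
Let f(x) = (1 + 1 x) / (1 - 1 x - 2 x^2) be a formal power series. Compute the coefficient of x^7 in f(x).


Write f(x) = sum_{k>=0} a_k x^k. Multiplying both sides by 1 - 1 x - 2 x^2 gives
(1 - 1 x - 2 x^2) sum_{k>=0} a_k x^k = 1 + 1 x.
Matching coefficients:
 x^0: a_0 = 1
 x^1: a_1 - 1 a_0 = 1  =>  a_1 = 1*1 + 1 = 2
 x^k (k >= 2): a_k = 1 a_{k-1} + 2 a_{k-2}.
Iterating: a_2 = 4, a_3 = 8, a_4 = 16, a_5 = 32, a_6 = 64, a_7 = 128.
So the coefficient of x^7 is 128.

128
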